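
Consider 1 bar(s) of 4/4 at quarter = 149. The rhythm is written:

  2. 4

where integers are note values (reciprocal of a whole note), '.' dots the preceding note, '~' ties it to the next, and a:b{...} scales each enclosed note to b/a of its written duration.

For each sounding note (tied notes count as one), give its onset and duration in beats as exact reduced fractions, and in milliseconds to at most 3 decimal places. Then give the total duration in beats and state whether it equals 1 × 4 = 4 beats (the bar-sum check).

1) 0.0ms=0b +1208.054ms=3b
2) 1208.054ms=3b +402.685ms=1b
Σ=4b of 4 (149bpm 4/4) — PASS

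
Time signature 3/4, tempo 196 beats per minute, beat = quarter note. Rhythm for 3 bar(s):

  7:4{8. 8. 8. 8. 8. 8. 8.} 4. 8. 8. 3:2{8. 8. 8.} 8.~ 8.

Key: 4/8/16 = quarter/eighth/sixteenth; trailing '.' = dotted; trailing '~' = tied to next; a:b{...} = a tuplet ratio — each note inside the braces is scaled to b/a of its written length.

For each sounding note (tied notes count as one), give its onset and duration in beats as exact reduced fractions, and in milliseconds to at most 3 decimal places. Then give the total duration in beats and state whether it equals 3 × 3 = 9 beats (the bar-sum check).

1) 0.0ms=0b +131.195ms=3/7b
2) 131.195ms=3/7b +131.195ms=3/7b
3) 262.391ms=6/7b +131.195ms=3/7b
4) 393.586ms=9/7b +131.195ms=3/7b
5) 524.781ms=12/7b +131.195ms=3/7b
6) 655.977ms=15/7b +131.195ms=3/7b
7) 787.172ms=18/7b +131.195ms=3/7b
8) 918.367ms=3b +459.184ms=3/2b
9) 1377.551ms=9/2b +229.592ms=3/4b
10) 1607.143ms=21/4b +229.592ms=3/4b
11) 1836.735ms=6b +153.061ms=1/2b
12) 1989.796ms=13/2b +153.061ms=1/2b
13) 2142.857ms=7b +153.061ms=1/2b
14) 2295.918ms=15/2b +459.184ms=3/2b
Σ=9b of 9 (196bpm 3/4) — PASS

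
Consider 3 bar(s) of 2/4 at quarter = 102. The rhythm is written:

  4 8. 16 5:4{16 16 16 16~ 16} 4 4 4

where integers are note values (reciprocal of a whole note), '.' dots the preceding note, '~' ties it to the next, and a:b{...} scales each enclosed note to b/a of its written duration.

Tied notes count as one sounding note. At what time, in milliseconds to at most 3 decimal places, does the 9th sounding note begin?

1. 0.0ms @ 0 + 588.235ms (1)
2. 588.235ms @ 1 + 441.176ms (3/4)
3. 1029.412ms @ 7/4 + 147.059ms (1/4)
4. 1176.471ms @ 2 + 117.647ms (1/5)
5. 1294.118ms @ 11/5 + 117.647ms (1/5)
6. 1411.765ms @ 12/5 + 117.647ms (1/5)
7. 1529.412ms @ 13/5 + 235.294ms (2/5)
8. 1764.706ms @ 3 + 588.235ms (1)
9. 2352.941ms @ 4 + 588.235ms (1)
10. 2941.176ms @ 5 + 588.235ms (1)

note 9 onset = 4b = 2352.941ms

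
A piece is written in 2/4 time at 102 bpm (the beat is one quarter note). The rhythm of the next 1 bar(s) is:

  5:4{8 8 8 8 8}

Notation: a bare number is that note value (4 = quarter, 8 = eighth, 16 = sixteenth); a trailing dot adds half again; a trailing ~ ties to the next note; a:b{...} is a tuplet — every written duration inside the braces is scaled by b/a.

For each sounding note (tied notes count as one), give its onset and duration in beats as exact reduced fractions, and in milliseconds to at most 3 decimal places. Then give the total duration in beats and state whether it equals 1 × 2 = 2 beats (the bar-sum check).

1) 0.0ms=0b +235.294ms=2/5b
2) 235.294ms=2/5b +235.294ms=2/5b
3) 470.588ms=4/5b +235.294ms=2/5b
4) 705.882ms=6/5b +235.294ms=2/5b
5) 941.176ms=8/5b +235.294ms=2/5b
Σ=2b of 2 (102bpm 2/4) — PASS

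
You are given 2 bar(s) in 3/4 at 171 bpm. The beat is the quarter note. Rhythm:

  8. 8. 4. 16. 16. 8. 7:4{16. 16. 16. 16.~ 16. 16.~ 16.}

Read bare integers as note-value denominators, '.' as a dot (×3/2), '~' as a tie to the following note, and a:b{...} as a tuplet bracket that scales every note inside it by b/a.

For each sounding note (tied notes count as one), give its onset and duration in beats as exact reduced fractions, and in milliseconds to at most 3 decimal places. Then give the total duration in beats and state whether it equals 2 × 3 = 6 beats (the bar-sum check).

1) 0.0ms=0b +263.158ms=3/4b
2) 263.158ms=3/4b +263.158ms=3/4b
3) 526.316ms=3/2b +526.316ms=3/2b
4) 1052.632ms=3b +131.579ms=3/8b
5) 1184.211ms=27/8b +131.579ms=3/8b
6) 1315.789ms=15/4b +263.158ms=3/4b
7) 1578.947ms=9/2b +75.188ms=3/14b
8) 1654.135ms=33/7b +75.188ms=3/14b
9) 1729.323ms=69/14b +75.188ms=3/14b
10) 1804.511ms=36/7b +150.376ms=3/7b
11) 1954.887ms=39/7b +150.376ms=3/7b
Σ=6b of 6 (171bpm 3/4) — PASS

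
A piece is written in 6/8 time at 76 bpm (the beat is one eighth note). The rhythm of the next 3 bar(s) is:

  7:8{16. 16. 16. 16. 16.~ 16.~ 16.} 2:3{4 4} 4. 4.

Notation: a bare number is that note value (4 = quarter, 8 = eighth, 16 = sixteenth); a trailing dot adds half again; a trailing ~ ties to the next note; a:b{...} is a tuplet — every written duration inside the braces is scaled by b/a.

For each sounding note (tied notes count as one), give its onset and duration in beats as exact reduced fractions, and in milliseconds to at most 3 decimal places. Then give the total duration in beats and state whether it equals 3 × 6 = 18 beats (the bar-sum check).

1) 0.0ms=0b +676.692ms=6/7b
2) 676.692ms=6/7b +676.692ms=6/7b
3) 1353.383ms=12/7b +676.692ms=6/7b
4) 2030.075ms=18/7b +676.692ms=6/7b
5) 2706.767ms=24/7b +2030.075ms=18/7b
6) 4736.842ms=6b +2368.421ms=3b
7) 7105.263ms=9b +2368.421ms=3b
8) 9473.684ms=12b +2368.421ms=3b
9) 11842.105ms=15b +2368.421ms=3b
Σ=18b of 18 (76bpm 6/8) — PASS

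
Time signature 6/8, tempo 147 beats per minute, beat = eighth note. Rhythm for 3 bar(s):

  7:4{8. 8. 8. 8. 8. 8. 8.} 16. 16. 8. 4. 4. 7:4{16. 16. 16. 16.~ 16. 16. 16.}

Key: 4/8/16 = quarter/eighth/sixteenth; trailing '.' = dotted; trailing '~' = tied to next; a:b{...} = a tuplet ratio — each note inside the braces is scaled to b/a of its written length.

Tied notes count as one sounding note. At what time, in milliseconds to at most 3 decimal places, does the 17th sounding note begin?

1. 0.0ms @ 0 + 349.854ms (6/7)
2. 349.854ms @ 6/7 + 349.854ms (6/7)
3. 699.708ms @ 12/7 + 349.854ms (6/7)
4. 1049.563ms @ 18/7 + 349.854ms (6/7)
5. 1399.417ms @ 24/7 + 349.854ms (6/7)
6. 1749.271ms @ 30/7 + 349.854ms (6/7)
7. 2099.125ms @ 36/7 + 349.854ms (6/7)
8. 2448.98ms @ 6 + 306.122ms (3/4)
9. 2755.102ms @ 27/4 + 306.122ms (3/4)
10. 3061.224ms @ 15/2 + 612.245ms (3/2)
11. 3673.469ms @ 9 + 1224.49ms (3)
12. 4897.959ms @ 12 + 1224.49ms (3)
13. 6122.449ms @ 15 + 174.927ms (3/7)
14. 6297.376ms @ 108/7 + 174.927ms (3/7)
15. 6472.303ms @ 111/7 + 174.927ms (3/7)
16. 6647.23ms @ 114/7 + 349.854ms (6/7)
17. 6997.085ms @ 120/7 + 174.927ms (3/7)
18. 7172.012ms @ 123/7 + 174.927ms (3/7)

note 17 onset = 120/7b = 6997.085ms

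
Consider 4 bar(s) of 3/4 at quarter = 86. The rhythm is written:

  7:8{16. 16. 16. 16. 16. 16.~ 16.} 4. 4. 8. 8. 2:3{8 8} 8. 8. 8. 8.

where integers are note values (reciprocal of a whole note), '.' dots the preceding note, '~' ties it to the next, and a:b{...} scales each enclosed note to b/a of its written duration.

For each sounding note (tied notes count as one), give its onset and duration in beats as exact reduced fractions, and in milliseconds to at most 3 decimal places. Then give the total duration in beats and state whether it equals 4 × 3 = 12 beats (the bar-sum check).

1) 0.0ms=0b +299.003ms=3/7b
2) 299.003ms=3/7b +299.003ms=3/7b
3) 598.007ms=6/7b +299.003ms=3/7b
4) 897.01ms=9/7b +299.003ms=3/7b
5) 1196.013ms=12/7b +299.003ms=3/7b
6) 1495.017ms=15/7b +598.007ms=6/7b
7) 2093.023ms=3b +1046.512ms=3/2b
8) 3139.535ms=9/2b +1046.512ms=3/2b
9) 4186.047ms=6b +523.256ms=3/4b
10) 4709.302ms=27/4b +523.256ms=3/4b
11) 5232.558ms=15/2b +523.256ms=3/4b
12) 5755.814ms=33/4b +523.256ms=3/4b
13) 6279.07ms=9b +523.256ms=3/4b
14) 6802.326ms=39/4b +523.256ms=3/4b
15) 7325.581ms=21/2b +523.256ms=3/4b
16) 7848.837ms=45/4b +523.256ms=3/4b
Σ=12b of 12 (86bpm 3/4) — PASS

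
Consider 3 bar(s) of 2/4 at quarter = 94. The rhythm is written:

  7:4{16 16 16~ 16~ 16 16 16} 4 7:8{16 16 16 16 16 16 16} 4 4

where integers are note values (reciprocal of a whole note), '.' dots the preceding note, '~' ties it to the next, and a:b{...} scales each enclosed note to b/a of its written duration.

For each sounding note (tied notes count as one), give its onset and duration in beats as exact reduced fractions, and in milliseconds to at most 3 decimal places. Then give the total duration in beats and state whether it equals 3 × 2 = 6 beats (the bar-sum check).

1) 0.0ms=0b +91.185ms=1/7b
2) 91.185ms=1/7b +91.185ms=1/7b
3) 182.371ms=2/7b +273.556ms=3/7b
4) 455.927ms=5/7b +91.185ms=1/7b
5) 547.112ms=6/7b +91.185ms=1/7b
6) 638.298ms=1b +638.298ms=1b
7) 1276.596ms=2b +182.371ms=2/7b
8) 1458.967ms=16/7b +182.371ms=2/7b
9) 1641.337ms=18/7b +182.371ms=2/7b
10) 1823.708ms=20/7b +182.371ms=2/7b
11) 2006.079ms=22/7b +182.371ms=2/7b
12) 2188.45ms=24/7b +182.371ms=2/7b
13) 2370.821ms=26/7b +182.371ms=2/7b
14) 2553.191ms=4b +638.298ms=1b
15) 3191.489ms=5b +638.298ms=1b
Σ=6b of 6 (94bpm 2/4) — PASS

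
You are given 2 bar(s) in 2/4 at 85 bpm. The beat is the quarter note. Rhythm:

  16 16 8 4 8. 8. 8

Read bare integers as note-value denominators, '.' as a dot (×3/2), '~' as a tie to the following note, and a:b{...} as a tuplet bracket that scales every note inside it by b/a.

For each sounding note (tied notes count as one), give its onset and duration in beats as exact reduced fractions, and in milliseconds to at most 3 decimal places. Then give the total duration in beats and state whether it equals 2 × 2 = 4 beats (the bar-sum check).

1) 0.0ms=0b +176.471ms=1/4b
2) 176.471ms=1/4b +176.471ms=1/4b
3) 352.941ms=1/2b +352.941ms=1/2b
4) 705.882ms=1b +705.882ms=1b
5) 1411.765ms=2b +529.412ms=3/4b
6) 1941.176ms=11/4b +529.412ms=3/4b
7) 2470.588ms=7/2b +352.941ms=1/2b
Σ=4b of 4 (85bpm 2/4) — PASS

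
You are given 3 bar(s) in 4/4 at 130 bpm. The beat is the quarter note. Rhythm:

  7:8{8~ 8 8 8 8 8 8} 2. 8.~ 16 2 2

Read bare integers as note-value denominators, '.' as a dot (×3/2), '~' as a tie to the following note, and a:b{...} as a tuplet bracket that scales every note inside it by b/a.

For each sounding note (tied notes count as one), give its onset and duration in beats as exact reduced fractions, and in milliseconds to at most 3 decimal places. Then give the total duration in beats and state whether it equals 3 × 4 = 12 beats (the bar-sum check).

1) 0.0ms=0b +527.473ms=8/7b
2) 527.473ms=8/7b +263.736ms=4/7b
3) 791.209ms=12/7b +263.736ms=4/7b
4) 1054.945ms=16/7b +263.736ms=4/7b
5) 1318.681ms=20/7b +263.736ms=4/7b
6) 1582.418ms=24/7b +263.736ms=4/7b
7) 1846.154ms=4b +1384.615ms=3b
8) 3230.769ms=7b +461.538ms=1b
9) 3692.308ms=8b +923.077ms=2b
10) 4615.385ms=10b +923.077ms=2b
Σ=12b of 12 (130bpm 4/4) — PASS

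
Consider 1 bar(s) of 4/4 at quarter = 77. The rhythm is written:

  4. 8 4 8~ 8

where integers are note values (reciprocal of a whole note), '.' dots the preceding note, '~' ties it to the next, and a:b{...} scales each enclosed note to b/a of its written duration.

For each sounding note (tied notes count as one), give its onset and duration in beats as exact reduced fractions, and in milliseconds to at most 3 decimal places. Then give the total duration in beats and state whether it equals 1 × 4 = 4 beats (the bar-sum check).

1) 0.0ms=0b +1168.831ms=3/2b
2) 1168.831ms=3/2b +389.61ms=1/2b
3) 1558.442ms=2b +779.221ms=1b
4) 2337.662ms=3b +779.221ms=1b
Σ=4b of 4 (77bpm 4/4) — PASS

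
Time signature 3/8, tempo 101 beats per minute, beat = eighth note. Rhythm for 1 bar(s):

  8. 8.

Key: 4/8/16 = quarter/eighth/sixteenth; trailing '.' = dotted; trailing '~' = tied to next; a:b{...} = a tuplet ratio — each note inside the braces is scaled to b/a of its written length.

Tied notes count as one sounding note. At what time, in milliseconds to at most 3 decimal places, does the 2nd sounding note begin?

1. 0.0ms @ 0 + 891.089ms (3/2)
2. 891.089ms @ 3/2 + 891.089ms (3/2)

note 2 onset = 3/2b = 891.089ms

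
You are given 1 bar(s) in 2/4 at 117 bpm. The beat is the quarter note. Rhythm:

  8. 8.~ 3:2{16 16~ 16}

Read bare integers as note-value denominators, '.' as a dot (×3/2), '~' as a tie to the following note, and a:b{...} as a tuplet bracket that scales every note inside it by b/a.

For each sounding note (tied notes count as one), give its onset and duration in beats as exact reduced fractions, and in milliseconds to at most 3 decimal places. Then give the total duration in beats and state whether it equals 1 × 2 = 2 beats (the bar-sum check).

1) 0.0ms=0b +384.615ms=3/4b
2) 384.615ms=3/4b +470.085ms=11/12b
3) 854.701ms=5/3b +170.94ms=1/3b
Σ=2b of 2 (117bpm 2/4) — PASS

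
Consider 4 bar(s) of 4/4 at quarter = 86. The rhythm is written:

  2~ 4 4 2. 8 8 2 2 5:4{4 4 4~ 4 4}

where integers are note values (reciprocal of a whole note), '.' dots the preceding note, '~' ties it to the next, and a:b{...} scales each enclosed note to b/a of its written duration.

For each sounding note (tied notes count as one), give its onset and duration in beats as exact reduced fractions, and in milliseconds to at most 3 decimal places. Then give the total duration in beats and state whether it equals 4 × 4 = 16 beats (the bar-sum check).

1) 0.0ms=0b +2093.023ms=3b
2) 2093.023ms=3b +697.674ms=1b
3) 2790.698ms=4b +2093.023ms=3b
4) 4883.721ms=7b +348.837ms=1/2b
5) 5232.558ms=15/2b +348.837ms=1/2b
6) 5581.395ms=8b +1395.349ms=2b
7) 6976.744ms=10b +1395.349ms=2b
8) 8372.093ms=12b +558.14ms=4/5b
9) 8930.233ms=64/5b +558.14ms=4/5b
10) 9488.372ms=68/5b +1116.279ms=8/5b
11) 10604.651ms=76/5b +558.14ms=4/5b
Σ=16b of 16 (86bpm 4/4) — PASS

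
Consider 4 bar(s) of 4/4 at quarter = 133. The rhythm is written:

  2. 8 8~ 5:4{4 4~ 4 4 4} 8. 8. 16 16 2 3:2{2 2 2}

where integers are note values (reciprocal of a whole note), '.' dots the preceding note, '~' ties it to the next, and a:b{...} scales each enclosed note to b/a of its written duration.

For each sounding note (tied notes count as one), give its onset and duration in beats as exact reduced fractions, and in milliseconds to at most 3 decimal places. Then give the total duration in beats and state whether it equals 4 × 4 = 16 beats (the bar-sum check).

1) 0.0ms=0b +1353.383ms=3b
2) 1353.383ms=3b +225.564ms=1/2b
3) 1578.947ms=7/2b +586.466ms=13/10b
4) 2165.414ms=24/5b +721.805ms=8/5b
5) 2887.218ms=32/5b +360.902ms=4/5b
6) 3248.12ms=36/5b +360.902ms=4/5b
7) 3609.023ms=8b +338.346ms=3/4b
8) 3947.368ms=35/4b +338.346ms=3/4b
9) 4285.714ms=19/2b +112.782ms=1/4b
10) 4398.496ms=39/4b +112.782ms=1/4b
11) 4511.278ms=10b +902.256ms=2b
12) 5413.534ms=12b +601.504ms=4/3b
13) 6015.038ms=40/3b +601.504ms=4/3b
14) 6616.541ms=44/3b +601.504ms=4/3b
Σ=16b of 16 (133bpm 4/4) — PASS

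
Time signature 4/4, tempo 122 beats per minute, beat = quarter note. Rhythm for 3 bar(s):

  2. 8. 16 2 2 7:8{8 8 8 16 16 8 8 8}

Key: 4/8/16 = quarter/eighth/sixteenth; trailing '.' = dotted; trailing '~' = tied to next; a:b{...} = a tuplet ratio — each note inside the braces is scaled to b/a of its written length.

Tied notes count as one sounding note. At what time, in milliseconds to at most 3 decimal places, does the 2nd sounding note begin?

1. 0.0ms @ 0 + 1475.41ms (3)
2. 1475.41ms @ 3 + 368.852ms (3/4)
3. 1844.262ms @ 15/4 + 122.951ms (1/4)
4. 1967.213ms @ 4 + 983.607ms (2)
5. 2950.82ms @ 6 + 983.607ms (2)
6. 3934.426ms @ 8 + 281.03ms (4/7)
7. 4215.457ms @ 60/7 + 281.03ms (4/7)
8. 4496.487ms @ 64/7 + 281.03ms (4/7)
9. 4777.518ms @ 68/7 + 140.515ms (2/7)
10. 4918.033ms @ 10 + 140.515ms (2/7)
11. 5058.548ms @ 72/7 + 281.03ms (4/7)
12. 5339.578ms @ 76/7 + 281.03ms (4/7)
13. 5620.609ms @ 80/7 + 281.03ms (4/7)

note 2 onset = 3b = 1475.41ms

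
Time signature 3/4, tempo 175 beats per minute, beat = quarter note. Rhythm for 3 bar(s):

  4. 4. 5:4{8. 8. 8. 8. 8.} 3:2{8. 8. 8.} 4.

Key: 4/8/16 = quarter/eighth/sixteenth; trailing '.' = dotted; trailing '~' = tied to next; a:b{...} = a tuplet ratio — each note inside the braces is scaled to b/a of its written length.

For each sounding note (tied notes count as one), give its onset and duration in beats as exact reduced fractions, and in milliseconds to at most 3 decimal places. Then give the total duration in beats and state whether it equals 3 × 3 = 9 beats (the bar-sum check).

1) 0.0ms=0b +514.286ms=3/2b
2) 514.286ms=3/2b +514.286ms=3/2b
3) 1028.571ms=3b +205.714ms=3/5b
4) 1234.286ms=18/5b +205.714ms=3/5b
5) 1440.0ms=21/5b +205.714ms=3/5b
6) 1645.714ms=24/5b +205.714ms=3/5b
7) 1851.429ms=27/5b +205.714ms=3/5b
8) 2057.143ms=6b +171.429ms=1/2b
9) 2228.571ms=13/2b +171.429ms=1/2b
10) 2400.0ms=7b +171.429ms=1/2b
11) 2571.429ms=15/2b +514.286ms=3/2b
Σ=9b of 9 (175bpm 3/4) — PASS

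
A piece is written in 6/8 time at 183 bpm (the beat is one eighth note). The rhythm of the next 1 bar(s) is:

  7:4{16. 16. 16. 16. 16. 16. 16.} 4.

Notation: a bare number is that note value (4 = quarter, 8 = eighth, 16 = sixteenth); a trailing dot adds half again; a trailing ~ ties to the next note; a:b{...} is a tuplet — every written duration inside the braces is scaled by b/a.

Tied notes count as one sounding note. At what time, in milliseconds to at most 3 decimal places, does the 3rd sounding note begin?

1. 0.0ms @ 0 + 140.515ms (3/7)
2. 140.515ms @ 3/7 + 140.515ms (3/7)
3. 281.03ms @ 6/7 + 140.515ms (3/7)
4. 421.546ms @ 9/7 + 140.515ms (3/7)
5. 562.061ms @ 12/7 + 140.515ms (3/7)
6. 702.576ms @ 15/7 + 140.515ms (3/7)
7. 843.091ms @ 18/7 + 140.515ms (3/7)
8. 983.607ms @ 3 + 983.607ms (3)

note 3 onset = 6/7b = 281.03ms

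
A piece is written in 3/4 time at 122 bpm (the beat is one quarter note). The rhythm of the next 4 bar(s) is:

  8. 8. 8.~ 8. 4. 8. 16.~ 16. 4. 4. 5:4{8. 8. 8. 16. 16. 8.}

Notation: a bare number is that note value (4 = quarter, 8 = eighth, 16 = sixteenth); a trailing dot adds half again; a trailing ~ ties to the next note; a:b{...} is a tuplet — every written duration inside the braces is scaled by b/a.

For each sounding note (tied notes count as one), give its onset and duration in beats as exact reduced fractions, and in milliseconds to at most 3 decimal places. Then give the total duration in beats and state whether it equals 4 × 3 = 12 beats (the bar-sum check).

1) 0.0ms=0b +368.852ms=3/4b
2) 368.852ms=3/4b +368.852ms=3/4b
3) 737.705ms=3/2b +737.705ms=3/2b
4) 1475.41ms=3b +737.705ms=3/2b
5) 2213.115ms=9/2b +368.852ms=3/4b
6) 2581.967ms=21/4b +368.852ms=3/4b
7) 2950.82ms=6b +737.705ms=3/2b
8) 3688.525ms=15/2b +737.705ms=3/2b
9) 4426.23ms=9b +295.082ms=3/5b
10) 4721.311ms=48/5b +295.082ms=3/5b
11) 5016.393ms=51/5b +295.082ms=3/5b
12) 5311.475ms=54/5b +147.541ms=3/10b
13) 5459.016ms=111/10b +147.541ms=3/10b
14) 5606.557ms=57/5b +295.082ms=3/5b
Σ=12b of 12 (122bpm 3/4) — PASS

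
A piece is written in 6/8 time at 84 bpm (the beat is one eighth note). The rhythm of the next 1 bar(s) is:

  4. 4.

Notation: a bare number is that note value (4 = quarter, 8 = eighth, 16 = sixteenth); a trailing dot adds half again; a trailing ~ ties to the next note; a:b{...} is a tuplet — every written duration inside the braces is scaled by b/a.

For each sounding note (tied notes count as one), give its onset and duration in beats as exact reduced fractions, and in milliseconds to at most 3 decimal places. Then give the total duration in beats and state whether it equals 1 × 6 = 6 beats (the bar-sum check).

1) 0.0ms=0b +2142.857ms=3b
2) 2142.857ms=3b +2142.857ms=3b
Σ=6b of 6 (84bpm 6/8) — PASS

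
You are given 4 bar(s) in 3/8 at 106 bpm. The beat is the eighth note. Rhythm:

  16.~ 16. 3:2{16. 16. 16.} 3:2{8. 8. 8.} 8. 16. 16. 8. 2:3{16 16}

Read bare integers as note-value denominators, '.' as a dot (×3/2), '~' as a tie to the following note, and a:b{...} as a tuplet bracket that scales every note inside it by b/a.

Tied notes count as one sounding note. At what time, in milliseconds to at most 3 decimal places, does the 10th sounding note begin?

1. 0.0ms @ 0 + 849.057ms (3/2)
2. 849.057ms @ 3/2 + 283.019ms (1/2)
3. 1132.075ms @ 2 + 283.019ms (1/2)
4. 1415.094ms @ 5/2 + 283.019ms (1/2)
5. 1698.113ms @ 3 + 566.038ms (1)
6. 2264.151ms @ 4 + 566.038ms (1)
7. 2830.189ms @ 5 + 566.038ms (1)
8. 3396.226ms @ 6 + 849.057ms (3/2)
9. 4245.283ms @ 15/2 + 424.528ms (3/4)
10. 4669.811ms @ 33/4 + 424.528ms (3/4)
11. 5094.34ms @ 9 + 849.057ms (3/2)
12. 5943.396ms @ 21/2 + 424.528ms (3/4)
13. 6367.925ms @ 45/4 + 424.528ms (3/4)

note 10 onset = 33/4b = 4669.811ms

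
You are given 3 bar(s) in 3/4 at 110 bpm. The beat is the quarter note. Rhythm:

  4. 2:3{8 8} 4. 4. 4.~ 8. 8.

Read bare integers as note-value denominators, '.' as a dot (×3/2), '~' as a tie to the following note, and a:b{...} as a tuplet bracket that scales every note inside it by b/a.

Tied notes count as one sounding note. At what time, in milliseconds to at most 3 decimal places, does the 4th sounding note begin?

1. 0.0ms @ 0 + 818.182ms (3/2)
2. 818.182ms @ 3/2 + 409.091ms (3/4)
3. 1227.273ms @ 9/4 + 409.091ms (3/4)
4. 1636.364ms @ 3 + 818.182ms (3/2)
5. 2454.545ms @ 9/2 + 818.182ms (3/2)
6. 3272.727ms @ 6 + 1227.273ms (9/4)
7. 4500.0ms @ 33/4 + 409.091ms (3/4)

note 4 onset = 3b = 1636.364ms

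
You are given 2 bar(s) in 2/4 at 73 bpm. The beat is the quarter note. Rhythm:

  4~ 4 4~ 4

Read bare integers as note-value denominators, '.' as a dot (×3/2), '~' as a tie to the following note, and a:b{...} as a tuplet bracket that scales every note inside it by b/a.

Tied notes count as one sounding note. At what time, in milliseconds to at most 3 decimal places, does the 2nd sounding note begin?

1. 0.0ms @ 0 + 1643.836ms (2)
2. 1643.836ms @ 2 + 1643.836ms (2)

note 2 onset = 2b = 1643.836ms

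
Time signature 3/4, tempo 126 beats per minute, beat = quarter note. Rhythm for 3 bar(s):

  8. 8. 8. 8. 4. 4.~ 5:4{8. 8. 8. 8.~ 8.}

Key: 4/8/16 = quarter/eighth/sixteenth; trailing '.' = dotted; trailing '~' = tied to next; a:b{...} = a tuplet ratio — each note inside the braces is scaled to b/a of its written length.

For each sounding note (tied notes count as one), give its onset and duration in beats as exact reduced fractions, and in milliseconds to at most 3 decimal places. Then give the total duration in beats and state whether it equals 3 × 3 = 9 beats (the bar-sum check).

1) 0.0ms=0b +357.143ms=3/4b
2) 357.143ms=3/4b +357.143ms=3/4b
3) 714.286ms=3/2b +357.143ms=3/4b
4) 1071.429ms=9/4b +357.143ms=3/4b
5) 1428.571ms=3b +714.286ms=3/2b
6) 2142.857ms=9/2b +1000.0ms=21/10b
7) 3142.857ms=33/5b +285.714ms=3/5b
8) 3428.571ms=36/5b +285.714ms=3/5b
9) 3714.286ms=39/5b +571.429ms=6/5b
Σ=9b of 9 (126bpm 3/4) — PASS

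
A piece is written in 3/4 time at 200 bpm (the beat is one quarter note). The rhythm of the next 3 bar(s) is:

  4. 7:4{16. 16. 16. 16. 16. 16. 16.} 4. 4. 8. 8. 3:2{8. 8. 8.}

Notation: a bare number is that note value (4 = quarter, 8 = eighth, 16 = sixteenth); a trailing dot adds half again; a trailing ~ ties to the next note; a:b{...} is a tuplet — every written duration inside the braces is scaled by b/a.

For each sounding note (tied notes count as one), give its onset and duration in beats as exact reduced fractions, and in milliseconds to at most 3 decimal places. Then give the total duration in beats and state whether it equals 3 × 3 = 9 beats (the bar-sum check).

1) 0.0ms=0b +450.0ms=3/2b
2) 450.0ms=3/2b +64.286ms=3/14b
3) 514.286ms=12/7b +64.286ms=3/14b
4) 578.571ms=27/14b +64.286ms=3/14b
5) 642.857ms=15/7b +64.286ms=3/14b
6) 707.143ms=33/14b +64.286ms=3/14b
7) 771.429ms=18/7b +64.286ms=3/14b
8) 835.714ms=39/14b +64.286ms=3/14b
9) 900.0ms=3b +450.0ms=3/2b
10) 1350.0ms=9/2b +450.0ms=3/2b
11) 1800.0ms=6b +225.0ms=3/4b
12) 2025.0ms=27/4b +225.0ms=3/4b
13) 2250.0ms=15/2b +150.0ms=1/2b
14) 2400.0ms=8b +150.0ms=1/2b
15) 2550.0ms=17/2b +150.0ms=1/2b
Σ=9b of 9 (200bpm 3/4) — PASS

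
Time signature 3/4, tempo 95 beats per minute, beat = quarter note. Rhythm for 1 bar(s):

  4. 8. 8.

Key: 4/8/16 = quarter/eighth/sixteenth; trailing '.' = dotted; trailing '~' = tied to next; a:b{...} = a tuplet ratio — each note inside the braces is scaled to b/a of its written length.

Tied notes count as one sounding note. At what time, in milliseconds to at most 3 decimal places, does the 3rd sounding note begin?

1. 0.0ms @ 0 + 947.368ms (3/2)
2. 947.368ms @ 3/2 + 473.684ms (3/4)
3. 1421.053ms @ 9/4 + 473.684ms (3/4)

note 3 onset = 9/4b = 1421.053ms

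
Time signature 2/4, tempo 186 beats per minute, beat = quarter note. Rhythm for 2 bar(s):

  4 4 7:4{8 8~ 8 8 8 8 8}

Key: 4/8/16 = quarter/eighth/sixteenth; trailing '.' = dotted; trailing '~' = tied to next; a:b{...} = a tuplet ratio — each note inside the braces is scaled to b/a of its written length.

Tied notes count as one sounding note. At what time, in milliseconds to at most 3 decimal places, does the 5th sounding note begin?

1. 0.0ms @ 0 + 322.581ms (1)
2. 322.581ms @ 1 + 322.581ms (1)
3. 645.161ms @ 2 + 92.166ms (2/7)
4. 737.327ms @ 16/7 + 184.332ms (4/7)
5. 921.659ms @ 20/7 + 92.166ms (2/7)
6. 1013.825ms @ 22/7 + 92.166ms (2/7)
7. 1105.991ms @ 24/7 + 92.166ms (2/7)
8. 1198.157ms @ 26/7 + 92.166ms (2/7)

note 5 onset = 20/7b = 921.659ms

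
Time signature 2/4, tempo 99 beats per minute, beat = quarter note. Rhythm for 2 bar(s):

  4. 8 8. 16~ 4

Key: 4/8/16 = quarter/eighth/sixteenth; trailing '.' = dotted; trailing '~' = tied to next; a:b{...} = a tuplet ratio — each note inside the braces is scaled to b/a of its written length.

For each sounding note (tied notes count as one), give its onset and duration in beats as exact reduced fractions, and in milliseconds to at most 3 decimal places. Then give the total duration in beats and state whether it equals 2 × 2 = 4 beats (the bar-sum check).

1) 0.0ms=0b +909.091ms=3/2b
2) 909.091ms=3/2b +303.03ms=1/2b
3) 1212.121ms=2b +454.545ms=3/4b
4) 1666.667ms=11/4b +757.576ms=5/4b
Σ=4b of 4 (99bpm 2/4) — PASS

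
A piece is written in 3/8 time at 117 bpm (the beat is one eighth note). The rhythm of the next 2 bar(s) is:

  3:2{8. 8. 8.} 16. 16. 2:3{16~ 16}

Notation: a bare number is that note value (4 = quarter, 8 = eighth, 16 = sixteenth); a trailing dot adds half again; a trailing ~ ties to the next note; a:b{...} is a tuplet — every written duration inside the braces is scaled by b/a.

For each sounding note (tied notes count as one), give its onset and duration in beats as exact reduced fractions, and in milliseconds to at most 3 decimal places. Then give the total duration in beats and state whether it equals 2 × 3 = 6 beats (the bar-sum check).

1) 0.0ms=0b +512.821ms=1b
2) 512.821ms=1b +512.821ms=1b
3) 1025.641ms=2b +512.821ms=1b
4) 1538.462ms=3b +384.615ms=3/4b
5) 1923.077ms=15/4b +384.615ms=3/4b
6) 2307.692ms=9/2b +769.231ms=3/2b
Σ=6b of 6 (117bpm 3/8) — PASS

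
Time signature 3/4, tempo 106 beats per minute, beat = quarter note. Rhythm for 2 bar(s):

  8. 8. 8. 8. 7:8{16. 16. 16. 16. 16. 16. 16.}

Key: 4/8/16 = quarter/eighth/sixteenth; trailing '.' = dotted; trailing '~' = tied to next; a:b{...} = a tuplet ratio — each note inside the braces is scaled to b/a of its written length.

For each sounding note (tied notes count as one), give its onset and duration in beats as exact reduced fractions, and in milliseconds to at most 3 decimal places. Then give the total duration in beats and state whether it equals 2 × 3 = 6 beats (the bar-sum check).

1) 0.0ms=0b +424.528ms=3/4b
2) 424.528ms=3/4b +424.528ms=3/4b
3) 849.057ms=3/2b +424.528ms=3/4b
4) 1273.585ms=9/4b +424.528ms=3/4b
5) 1698.113ms=3b +242.588ms=3/7b
6) 1940.701ms=24/7b +242.588ms=3/7b
7) 2183.288ms=27/7b +242.588ms=3/7b
8) 2425.876ms=30/7b +242.588ms=3/7b
9) 2668.464ms=33/7b +242.588ms=3/7b
10) 2911.051ms=36/7b +242.588ms=3/7b
11) 3153.639ms=39/7b +242.588ms=3/7b
Σ=6b of 6 (106bpm 3/4) — PASS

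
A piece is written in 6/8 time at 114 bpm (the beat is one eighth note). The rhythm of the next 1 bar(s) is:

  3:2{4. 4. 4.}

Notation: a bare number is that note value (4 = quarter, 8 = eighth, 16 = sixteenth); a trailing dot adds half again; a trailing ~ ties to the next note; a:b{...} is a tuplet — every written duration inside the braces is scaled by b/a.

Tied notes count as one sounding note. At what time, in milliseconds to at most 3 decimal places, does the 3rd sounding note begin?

1. 0.0ms @ 0 + 1052.632ms (2)
2. 1052.632ms @ 2 + 1052.632ms (2)
3. 2105.263ms @ 4 + 1052.632ms (2)

note 3 onset = 4b = 2105.263ms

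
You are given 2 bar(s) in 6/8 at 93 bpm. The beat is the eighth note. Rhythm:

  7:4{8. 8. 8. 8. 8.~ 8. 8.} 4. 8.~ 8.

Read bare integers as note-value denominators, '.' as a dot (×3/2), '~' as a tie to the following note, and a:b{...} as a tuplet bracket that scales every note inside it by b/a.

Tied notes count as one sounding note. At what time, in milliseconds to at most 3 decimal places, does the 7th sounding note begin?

note 7 onset = 6b = 3870.968ms

1. 0.0ms @ 0 + 552.995ms (6/7)
2. 552.995ms @ 6/7 + 552.995ms (6/7)
3. 1105.991ms @ 12/7 + 552.995ms (6/7)
4. 1658.986ms @ 18/7 + 552.995ms (6/7)
5. 2211.982ms @ 24/7 + 1105.991ms (12/7)
6. 3317.972ms @ 36/7 + 552.995ms (6/7)
7. 3870.968ms @ 6 + 1935.484ms (3)
8. 5806.452ms @ 9 + 1935.484ms (3)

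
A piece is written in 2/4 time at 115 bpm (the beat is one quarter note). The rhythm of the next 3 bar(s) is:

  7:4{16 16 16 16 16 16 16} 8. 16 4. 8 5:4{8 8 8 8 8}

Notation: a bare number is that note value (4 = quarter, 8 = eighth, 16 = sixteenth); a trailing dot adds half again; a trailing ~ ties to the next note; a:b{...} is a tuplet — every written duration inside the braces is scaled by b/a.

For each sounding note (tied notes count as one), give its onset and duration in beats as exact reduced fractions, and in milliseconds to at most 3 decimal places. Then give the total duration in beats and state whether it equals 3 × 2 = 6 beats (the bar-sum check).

1) 0.0ms=0b +74.534ms=1/7b
2) 74.534ms=1/7b +74.534ms=1/7b
3) 149.068ms=2/7b +74.534ms=1/7b
4) 223.602ms=3/7b +74.534ms=1/7b
5) 298.137ms=4/7b +74.534ms=1/7b
6) 372.671ms=5/7b +74.534ms=1/7b
7) 447.205ms=6/7b +74.534ms=1/7b
8) 521.739ms=1b +391.304ms=3/4b
9) 913.043ms=7/4b +130.435ms=1/4b
10) 1043.478ms=2b +782.609ms=3/2b
11) 1826.087ms=7/2b +260.87ms=1/2b
12) 2086.957ms=4b +208.696ms=2/5b
13) 2295.652ms=22/5b +208.696ms=2/5b
14) 2504.348ms=24/5b +208.696ms=2/5b
15) 2713.043ms=26/5b +208.696ms=2/5b
16) 2921.739ms=28/5b +208.696ms=2/5b
Σ=6b of 6 (115bpm 2/4) — PASS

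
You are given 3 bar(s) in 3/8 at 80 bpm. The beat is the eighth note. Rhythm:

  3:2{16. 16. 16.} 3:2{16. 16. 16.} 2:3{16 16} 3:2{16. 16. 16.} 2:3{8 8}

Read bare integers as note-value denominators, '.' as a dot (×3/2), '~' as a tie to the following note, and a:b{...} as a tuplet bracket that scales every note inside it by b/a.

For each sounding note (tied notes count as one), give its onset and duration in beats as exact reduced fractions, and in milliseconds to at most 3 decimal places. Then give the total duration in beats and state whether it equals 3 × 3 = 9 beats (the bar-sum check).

1) 0.0ms=0b +375.0ms=1/2b
2) 375.0ms=1/2b +375.0ms=1/2b
3) 750.0ms=1b +375.0ms=1/2b
4) 1125.0ms=3/2b +375.0ms=1/2b
5) 1500.0ms=2b +375.0ms=1/2b
6) 1875.0ms=5/2b +375.0ms=1/2b
7) 2250.0ms=3b +562.5ms=3/4b
8) 2812.5ms=15/4b +562.5ms=3/4b
9) 3375.0ms=9/2b +375.0ms=1/2b
10) 3750.0ms=5b +375.0ms=1/2b
11) 4125.0ms=11/2b +375.0ms=1/2b
12) 4500.0ms=6b +1125.0ms=3/2b
13) 5625.0ms=15/2b +1125.0ms=3/2b
Σ=9b of 9 (80bpm 3/8) — PASS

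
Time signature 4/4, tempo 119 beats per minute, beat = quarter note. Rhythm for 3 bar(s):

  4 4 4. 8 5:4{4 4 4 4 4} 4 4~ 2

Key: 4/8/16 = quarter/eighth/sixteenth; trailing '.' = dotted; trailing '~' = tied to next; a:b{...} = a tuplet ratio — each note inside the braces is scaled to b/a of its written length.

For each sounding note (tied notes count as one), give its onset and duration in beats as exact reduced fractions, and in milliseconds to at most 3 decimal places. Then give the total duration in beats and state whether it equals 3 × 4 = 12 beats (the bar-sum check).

1) 0.0ms=0b +504.202ms=1b
2) 504.202ms=1b +504.202ms=1b
3) 1008.403ms=2b +756.303ms=3/2b
4) 1764.706ms=7/2b +252.101ms=1/2b
5) 2016.807ms=4b +403.361ms=4/5b
6) 2420.168ms=24/5b +403.361ms=4/5b
7) 2823.529ms=28/5b +403.361ms=4/5b
8) 3226.891ms=32/5b +403.361ms=4/5b
9) 3630.252ms=36/5b +403.361ms=4/5b
10) 4033.613ms=8b +504.202ms=1b
11) 4537.815ms=9b +1512.605ms=3b
Σ=12b of 12 (119bpm 4/4) — PASS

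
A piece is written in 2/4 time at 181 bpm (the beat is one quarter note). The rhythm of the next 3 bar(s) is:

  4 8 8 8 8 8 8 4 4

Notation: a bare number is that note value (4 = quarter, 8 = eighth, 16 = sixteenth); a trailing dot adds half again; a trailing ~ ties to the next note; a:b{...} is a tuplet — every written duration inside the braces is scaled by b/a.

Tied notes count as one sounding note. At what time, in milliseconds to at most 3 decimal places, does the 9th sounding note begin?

note 9 onset = 5b = 1657.459ms

1. 0.0ms @ 0 + 331.492ms (1)
2. 331.492ms @ 1 + 165.746ms (1/2)
3. 497.238ms @ 3/2 + 165.746ms (1/2)
4. 662.983ms @ 2 + 165.746ms (1/2)
5. 828.729ms @ 5/2 + 165.746ms (1/2)
6. 994.475ms @ 3 + 165.746ms (1/2)
7. 1160.221ms @ 7/2 + 165.746ms (1/2)
8. 1325.967ms @ 4 + 331.492ms (1)
9. 1657.459ms @ 5 + 331.492ms (1)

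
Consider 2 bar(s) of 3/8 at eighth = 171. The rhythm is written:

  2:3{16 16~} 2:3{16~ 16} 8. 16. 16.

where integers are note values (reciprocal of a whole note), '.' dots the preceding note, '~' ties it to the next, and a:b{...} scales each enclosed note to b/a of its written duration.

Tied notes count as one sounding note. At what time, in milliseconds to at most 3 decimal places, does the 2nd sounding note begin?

note 2 onset = 3/4b = 263.158ms

1. 0.0ms @ 0 + 263.158ms (3/4)
2. 263.158ms @ 3/4 + 789.474ms (9/4)
3. 1052.632ms @ 3 + 526.316ms (3/2)
4. 1578.947ms @ 9/2 + 263.158ms (3/4)
5. 1842.105ms @ 21/4 + 263.158ms (3/4)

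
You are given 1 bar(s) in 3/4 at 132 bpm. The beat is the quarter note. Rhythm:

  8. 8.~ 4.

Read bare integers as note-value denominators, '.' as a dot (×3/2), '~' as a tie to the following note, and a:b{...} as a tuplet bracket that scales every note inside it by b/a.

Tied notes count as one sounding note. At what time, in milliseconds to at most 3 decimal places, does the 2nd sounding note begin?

note 2 onset = 3/4b = 340.909ms

1. 0.0ms @ 0 + 340.909ms (3/4)
2. 340.909ms @ 3/4 + 1022.727ms (9/4)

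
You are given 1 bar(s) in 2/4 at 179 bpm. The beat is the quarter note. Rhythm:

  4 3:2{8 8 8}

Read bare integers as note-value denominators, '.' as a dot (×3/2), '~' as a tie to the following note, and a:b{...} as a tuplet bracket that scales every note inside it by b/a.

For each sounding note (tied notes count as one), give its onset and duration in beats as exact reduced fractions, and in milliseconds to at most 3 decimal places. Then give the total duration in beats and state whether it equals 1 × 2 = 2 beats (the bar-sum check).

1) 0.0ms=0b +335.196ms=1b
2) 335.196ms=1b +111.732ms=1/3b
3) 446.927ms=4/3b +111.732ms=1/3b
4) 558.659ms=5/3b +111.732ms=1/3b
Σ=2b of 2 (179bpm 2/4) — PASS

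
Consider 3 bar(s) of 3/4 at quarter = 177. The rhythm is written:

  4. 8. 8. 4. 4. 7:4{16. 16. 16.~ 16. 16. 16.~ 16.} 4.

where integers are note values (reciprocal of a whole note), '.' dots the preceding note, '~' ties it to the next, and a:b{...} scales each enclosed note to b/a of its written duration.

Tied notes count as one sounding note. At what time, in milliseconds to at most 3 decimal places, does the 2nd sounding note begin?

note 2 onset = 3/2b = 508.475ms

1. 0.0ms @ 0 + 508.475ms (3/2)
2. 508.475ms @ 3/2 + 254.237ms (3/4)
3. 762.712ms @ 9/4 + 254.237ms (3/4)
4. 1016.949ms @ 3 + 508.475ms (3/2)
5. 1525.424ms @ 9/2 + 508.475ms (3/2)
6. 2033.898ms @ 6 + 72.639ms (3/14)
7. 2106.538ms @ 87/14 + 72.639ms (3/14)
8. 2179.177ms @ 45/7 + 145.278ms (3/7)
9. 2324.455ms @ 48/7 + 72.639ms (3/14)
10. 2397.094ms @ 99/14 + 145.278ms (3/7)
11. 2542.373ms @ 15/2 + 508.475ms (3/2)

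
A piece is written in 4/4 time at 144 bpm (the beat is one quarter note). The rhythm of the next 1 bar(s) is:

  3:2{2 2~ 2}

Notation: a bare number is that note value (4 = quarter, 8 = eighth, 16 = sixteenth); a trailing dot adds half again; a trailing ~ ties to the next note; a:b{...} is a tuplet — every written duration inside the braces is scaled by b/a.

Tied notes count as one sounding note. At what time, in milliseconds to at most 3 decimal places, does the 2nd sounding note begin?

1. 0.0ms @ 0 + 555.556ms (4/3)
2. 555.556ms @ 4/3 + 1111.111ms (8/3)

note 2 onset = 4/3b = 555.556ms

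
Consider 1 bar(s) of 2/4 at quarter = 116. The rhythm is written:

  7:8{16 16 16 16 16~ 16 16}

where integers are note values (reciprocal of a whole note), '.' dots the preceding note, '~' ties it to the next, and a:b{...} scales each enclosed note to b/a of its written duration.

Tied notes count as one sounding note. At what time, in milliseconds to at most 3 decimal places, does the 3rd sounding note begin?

1. 0.0ms @ 0 + 147.783ms (2/7)
2. 147.783ms @ 2/7 + 147.783ms (2/7)
3. 295.567ms @ 4/7 + 147.783ms (2/7)
4. 443.35ms @ 6/7 + 147.783ms (2/7)
5. 591.133ms @ 8/7 + 295.567ms (4/7)
6. 886.7ms @ 12/7 + 147.783ms (2/7)

note 3 onset = 4/7b = 295.567ms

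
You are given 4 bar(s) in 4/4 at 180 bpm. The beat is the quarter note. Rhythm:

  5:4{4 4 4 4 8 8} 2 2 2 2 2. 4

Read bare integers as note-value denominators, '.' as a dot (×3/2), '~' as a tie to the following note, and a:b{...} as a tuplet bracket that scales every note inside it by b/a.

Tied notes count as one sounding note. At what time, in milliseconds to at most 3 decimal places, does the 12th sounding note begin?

note 12 onset = 15b = 5000.0ms

1. 0.0ms @ 0 + 266.667ms (4/5)
2. 266.667ms @ 4/5 + 266.667ms (4/5)
3. 533.333ms @ 8/5 + 266.667ms (4/5)
4. 800.0ms @ 12/5 + 266.667ms (4/5)
5. 1066.667ms @ 16/5 + 133.333ms (2/5)
6. 1200.0ms @ 18/5 + 133.333ms (2/5)
7. 1333.333ms @ 4 + 666.667ms (2)
8. 2000.0ms @ 6 + 666.667ms (2)
9. 2666.667ms @ 8 + 666.667ms (2)
10. 3333.333ms @ 10 + 666.667ms (2)
11. 4000.0ms @ 12 + 1000.0ms (3)
12. 5000.0ms @ 15 + 333.333ms (1)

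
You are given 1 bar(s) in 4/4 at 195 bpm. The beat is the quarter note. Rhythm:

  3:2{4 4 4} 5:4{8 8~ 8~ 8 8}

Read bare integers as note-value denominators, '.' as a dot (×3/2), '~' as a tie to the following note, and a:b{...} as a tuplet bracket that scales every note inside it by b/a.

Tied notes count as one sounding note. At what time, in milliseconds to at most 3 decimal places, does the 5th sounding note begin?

note 5 onset = 12/5b = 738.462ms

1. 0.0ms @ 0 + 205.128ms (2/3)
2. 205.128ms @ 2/3 + 205.128ms (2/3)
3. 410.256ms @ 4/3 + 205.128ms (2/3)
4. 615.385ms @ 2 + 123.077ms (2/5)
5. 738.462ms @ 12/5 + 369.231ms (6/5)
6. 1107.692ms @ 18/5 + 123.077ms (2/5)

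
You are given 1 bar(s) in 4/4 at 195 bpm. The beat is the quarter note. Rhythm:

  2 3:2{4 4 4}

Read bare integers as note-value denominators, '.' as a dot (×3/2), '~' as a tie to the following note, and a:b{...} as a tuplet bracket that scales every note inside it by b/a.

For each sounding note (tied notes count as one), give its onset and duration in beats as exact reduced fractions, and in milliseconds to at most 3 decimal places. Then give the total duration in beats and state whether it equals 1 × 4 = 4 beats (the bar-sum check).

1) 0.0ms=0b +615.385ms=2b
2) 615.385ms=2b +205.128ms=2/3b
3) 820.513ms=8/3b +205.128ms=2/3b
4) 1025.641ms=10/3b +205.128ms=2/3b
Σ=4b of 4 (195bpm 4/4) — PASS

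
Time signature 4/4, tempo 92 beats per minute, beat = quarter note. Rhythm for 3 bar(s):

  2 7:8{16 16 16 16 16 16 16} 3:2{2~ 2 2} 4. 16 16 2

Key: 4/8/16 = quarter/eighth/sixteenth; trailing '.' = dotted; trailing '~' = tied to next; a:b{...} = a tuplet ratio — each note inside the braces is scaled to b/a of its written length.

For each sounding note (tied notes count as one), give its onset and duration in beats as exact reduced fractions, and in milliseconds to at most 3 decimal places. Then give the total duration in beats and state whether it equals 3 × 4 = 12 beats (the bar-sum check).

1) 0.0ms=0b +1304.348ms=2b
2) 1304.348ms=2b +186.335ms=2/7b
3) 1490.683ms=16/7b +186.335ms=2/7b
4) 1677.019ms=18/7b +186.335ms=2/7b
5) 1863.354ms=20/7b +186.335ms=2/7b
6) 2049.689ms=22/7b +186.335ms=2/7b
7) 2236.025ms=24/7b +186.335ms=2/7b
8) 2422.36ms=26/7b +186.335ms=2/7b
9) 2608.696ms=4b +1739.13ms=8/3b
10) 4347.826ms=20/3b +869.565ms=4/3b
11) 5217.391ms=8b +978.261ms=3/2b
12) 6195.652ms=19/2b +163.043ms=1/4b
13) 6358.696ms=39/4b +163.043ms=1/4b
14) 6521.739ms=10b +1304.348ms=2b
Σ=12b of 12 (92bpm 4/4) — PASS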